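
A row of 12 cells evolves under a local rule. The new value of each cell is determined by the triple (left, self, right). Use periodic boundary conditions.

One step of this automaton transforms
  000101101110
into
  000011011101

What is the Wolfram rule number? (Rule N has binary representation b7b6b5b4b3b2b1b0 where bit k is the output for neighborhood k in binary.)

position 9: 111 → 1  (bit 7 = 1)
position 6: 110 → 0  (bit 6 = 0)
position 4: 101 → 1  (bit 5 = 1)
position 11: 100 → 1  (bit 4 = 1)
position 5: 011 → 1  (bit 3 = 1)
position 3: 010 → 0  (bit 2 = 0)
position 2: 001 → 0  (bit 1 = 0)
position 0: 000 → 0  (bit 0 = 0)
bits b7..b0 = 10111000 = 184

184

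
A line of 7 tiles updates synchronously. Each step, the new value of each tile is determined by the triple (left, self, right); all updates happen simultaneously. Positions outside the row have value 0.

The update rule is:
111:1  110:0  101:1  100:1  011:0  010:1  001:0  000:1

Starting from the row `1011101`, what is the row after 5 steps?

0010011

1101011
0011100
1001011
1101100
0010011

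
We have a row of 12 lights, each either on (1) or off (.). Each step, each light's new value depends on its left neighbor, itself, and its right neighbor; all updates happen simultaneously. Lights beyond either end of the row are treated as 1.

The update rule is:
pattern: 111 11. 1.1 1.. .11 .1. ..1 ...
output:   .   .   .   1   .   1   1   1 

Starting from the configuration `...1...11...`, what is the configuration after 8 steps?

.......11...

step 1: 1111111..111
step 2: .......11...
step 3: 1111111..111  (repeats step 1; period 2)
step 8: .......11...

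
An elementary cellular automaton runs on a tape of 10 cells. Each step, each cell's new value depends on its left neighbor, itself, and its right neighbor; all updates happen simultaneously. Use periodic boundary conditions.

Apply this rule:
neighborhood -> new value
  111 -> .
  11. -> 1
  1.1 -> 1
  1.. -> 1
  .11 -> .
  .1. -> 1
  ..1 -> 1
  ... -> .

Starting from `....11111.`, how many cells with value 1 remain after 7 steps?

4

step 1: ...1....11
step 2: 1.111..1.1
step 3: 11..11111.
step 4: .111....11
step 5: 1..11..1.1
step 6: 111.11111.
step 7: ..11....11
count of 1: 4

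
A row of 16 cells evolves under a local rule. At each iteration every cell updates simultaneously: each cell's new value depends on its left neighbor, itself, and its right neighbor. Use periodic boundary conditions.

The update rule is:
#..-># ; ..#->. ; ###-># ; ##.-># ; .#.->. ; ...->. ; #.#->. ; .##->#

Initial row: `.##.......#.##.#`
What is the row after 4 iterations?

iteration 1: .###........##..
iteration 2: .####.......###.
iteration 3: .#####......####
iteration 4: .######.....####

.######.....####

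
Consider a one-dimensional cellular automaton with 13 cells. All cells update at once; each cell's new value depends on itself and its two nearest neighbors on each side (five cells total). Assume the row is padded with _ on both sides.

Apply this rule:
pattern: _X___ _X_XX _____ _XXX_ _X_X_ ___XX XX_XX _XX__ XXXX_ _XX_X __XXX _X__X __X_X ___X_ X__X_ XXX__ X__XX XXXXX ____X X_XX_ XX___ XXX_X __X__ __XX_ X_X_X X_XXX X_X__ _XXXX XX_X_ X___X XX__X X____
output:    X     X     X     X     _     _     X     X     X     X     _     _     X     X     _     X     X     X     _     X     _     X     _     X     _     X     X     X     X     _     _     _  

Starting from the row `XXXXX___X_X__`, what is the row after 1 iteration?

_XXXX__XX_XX_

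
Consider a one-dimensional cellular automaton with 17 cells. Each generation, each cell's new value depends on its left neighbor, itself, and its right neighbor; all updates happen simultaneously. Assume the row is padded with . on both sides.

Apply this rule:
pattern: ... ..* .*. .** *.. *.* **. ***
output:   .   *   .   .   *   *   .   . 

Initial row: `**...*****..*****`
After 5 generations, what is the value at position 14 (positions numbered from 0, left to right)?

..*.*.....**.....
.*.*.*...*..*....
*.*.*.*.*.**.*...
.*.*.*.*.*..*.*..
*.*.*.*.*.**.*.*.
position 14 holds .

.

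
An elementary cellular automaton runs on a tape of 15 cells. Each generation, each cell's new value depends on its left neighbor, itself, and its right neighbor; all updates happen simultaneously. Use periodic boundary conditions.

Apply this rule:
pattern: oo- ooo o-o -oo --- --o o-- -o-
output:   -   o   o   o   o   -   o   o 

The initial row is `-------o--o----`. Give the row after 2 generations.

oooooo-oo-ooooo
ooooo-oo-oooooo

ooooo-oo-oooooo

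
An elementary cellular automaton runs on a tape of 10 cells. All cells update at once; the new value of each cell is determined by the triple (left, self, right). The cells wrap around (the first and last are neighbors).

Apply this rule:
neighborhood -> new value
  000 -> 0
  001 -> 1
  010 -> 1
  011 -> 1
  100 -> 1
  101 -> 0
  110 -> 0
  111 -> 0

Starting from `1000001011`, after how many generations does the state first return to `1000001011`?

15

0100011010
1110110011
0000101110
0001101001
1011001111
0010111000
0110100100
1100111110
1011100000
1010010001
0011111011
1110000010
1001000110
1111101100
1000001011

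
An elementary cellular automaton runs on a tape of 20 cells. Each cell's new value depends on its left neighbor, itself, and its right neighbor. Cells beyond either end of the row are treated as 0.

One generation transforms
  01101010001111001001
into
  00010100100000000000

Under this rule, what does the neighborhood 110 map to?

At position 2 the neighborhood is 110; the next row has 0 there.

0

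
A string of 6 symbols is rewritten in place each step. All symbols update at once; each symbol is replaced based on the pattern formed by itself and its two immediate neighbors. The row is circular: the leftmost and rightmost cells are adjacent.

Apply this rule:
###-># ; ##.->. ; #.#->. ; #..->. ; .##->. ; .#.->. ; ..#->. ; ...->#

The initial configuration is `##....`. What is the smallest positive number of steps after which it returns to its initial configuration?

...##.
##....

2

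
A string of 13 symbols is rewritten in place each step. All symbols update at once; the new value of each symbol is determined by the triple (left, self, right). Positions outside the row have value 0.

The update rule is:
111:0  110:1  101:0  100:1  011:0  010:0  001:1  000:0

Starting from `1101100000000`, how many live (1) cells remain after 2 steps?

step 1: 0100110000000
step 2: 1011011000000
count of 1: 5

5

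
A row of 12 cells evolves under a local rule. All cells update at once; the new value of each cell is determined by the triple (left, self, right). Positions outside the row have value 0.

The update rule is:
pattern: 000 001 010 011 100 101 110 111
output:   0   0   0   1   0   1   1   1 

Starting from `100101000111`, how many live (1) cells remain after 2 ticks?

000010000111
000000000111
count of 1: 3

3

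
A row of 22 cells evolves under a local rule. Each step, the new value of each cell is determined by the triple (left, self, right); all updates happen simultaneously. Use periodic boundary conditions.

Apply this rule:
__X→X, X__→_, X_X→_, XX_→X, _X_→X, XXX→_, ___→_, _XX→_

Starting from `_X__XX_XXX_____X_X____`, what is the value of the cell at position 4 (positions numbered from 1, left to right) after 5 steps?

X

XX_X_X___X____XX_X____
_X_X_X__XX___X_X_X___X
_X_X_X_X_X__XX_X_X__XX
_X_X_X_X_X_X_X_X_X_X_X
_X_X_X_X_X_X_X_X_X_X_X
position 4 holds X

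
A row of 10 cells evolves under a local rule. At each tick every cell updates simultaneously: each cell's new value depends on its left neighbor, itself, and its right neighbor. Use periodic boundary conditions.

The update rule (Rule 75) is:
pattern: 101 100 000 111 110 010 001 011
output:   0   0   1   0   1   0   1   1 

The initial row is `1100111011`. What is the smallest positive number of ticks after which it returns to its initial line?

0101101010
1001100000
0011101111
0110101001
0110000010
1110111100
1010100101
1000001001
1011110011
1010010110
0000100110
1111001110
1001011010
0010011000
1100111011

15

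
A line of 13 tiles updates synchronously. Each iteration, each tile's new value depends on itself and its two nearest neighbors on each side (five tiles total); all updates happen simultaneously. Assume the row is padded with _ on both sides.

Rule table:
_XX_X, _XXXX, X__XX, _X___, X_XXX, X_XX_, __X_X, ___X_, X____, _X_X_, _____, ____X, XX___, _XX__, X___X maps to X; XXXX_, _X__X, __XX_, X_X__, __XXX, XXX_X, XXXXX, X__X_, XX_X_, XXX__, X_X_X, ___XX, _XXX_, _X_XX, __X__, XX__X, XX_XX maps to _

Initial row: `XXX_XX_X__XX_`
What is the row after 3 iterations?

iteration 1: ____XX___X_XX
iteration 2: XXX__XXXXX_XX
iteration 3: ____X_X____XX

____X_X____XX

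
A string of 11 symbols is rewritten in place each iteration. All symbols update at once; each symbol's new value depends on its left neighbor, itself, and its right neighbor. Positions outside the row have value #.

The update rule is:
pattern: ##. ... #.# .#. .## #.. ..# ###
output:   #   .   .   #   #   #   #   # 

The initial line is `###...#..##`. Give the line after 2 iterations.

####.######

iteration 1: ####.######
iteration 2: ####.######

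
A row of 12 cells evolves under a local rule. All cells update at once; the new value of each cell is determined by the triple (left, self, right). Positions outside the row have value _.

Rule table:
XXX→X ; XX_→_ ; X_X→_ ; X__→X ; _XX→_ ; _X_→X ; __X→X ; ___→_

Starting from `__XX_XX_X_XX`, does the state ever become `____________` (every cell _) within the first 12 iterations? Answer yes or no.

no

_X______X___
XXX____XXX__
_X_X__X_X_X_
XX_XXXX_X_XX
____XX__X___
___X__XXXX__
__XXXX_XX_X_
_X_XX_____XX
XX___X___X__
__X_XXX_XXX_
_XX__X___X_X
X__XXXX_XX_X
iteration 12 is X__XXXX_XX_X, still not uniform _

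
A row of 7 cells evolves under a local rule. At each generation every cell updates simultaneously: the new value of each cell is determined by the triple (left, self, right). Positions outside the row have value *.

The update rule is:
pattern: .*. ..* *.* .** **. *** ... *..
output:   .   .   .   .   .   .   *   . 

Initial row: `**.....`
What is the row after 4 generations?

...***.
.*.....
...***.  (repeats generation 1; period 2)
generation 4: .*.....

.*.....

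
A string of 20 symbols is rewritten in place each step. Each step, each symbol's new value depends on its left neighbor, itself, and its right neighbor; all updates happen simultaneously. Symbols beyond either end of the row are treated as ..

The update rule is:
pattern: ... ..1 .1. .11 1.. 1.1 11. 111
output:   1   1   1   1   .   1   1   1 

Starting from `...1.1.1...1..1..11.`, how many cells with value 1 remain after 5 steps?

11111111.111.11.111.
1111111111111111111.
1111111111111111111.  (fixed point — unchanged through step 5)
count of 1: 19

19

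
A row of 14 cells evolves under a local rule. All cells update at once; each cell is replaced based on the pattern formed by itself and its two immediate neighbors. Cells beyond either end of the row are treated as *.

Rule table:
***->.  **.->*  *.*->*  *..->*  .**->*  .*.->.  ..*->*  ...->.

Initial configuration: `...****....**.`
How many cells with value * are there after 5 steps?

step 1: *.**..**..****
step 2: ***********...
step 3: ..........**.*
step 4: *........*****
step 5: **......**....
count of *: 4

4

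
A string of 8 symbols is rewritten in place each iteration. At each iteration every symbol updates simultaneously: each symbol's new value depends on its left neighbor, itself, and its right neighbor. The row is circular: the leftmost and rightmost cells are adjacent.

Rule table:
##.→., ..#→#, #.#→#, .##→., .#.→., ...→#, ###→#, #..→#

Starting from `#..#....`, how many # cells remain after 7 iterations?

4

.##.####
#..#.##.
.##.#..#
#..#.##.  (repeats iteration 2; period 2)
iteration 7: .##.#..#
count of #: 4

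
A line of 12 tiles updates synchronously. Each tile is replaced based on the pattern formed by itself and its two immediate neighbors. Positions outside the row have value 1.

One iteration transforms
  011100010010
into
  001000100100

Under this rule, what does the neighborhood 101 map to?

At position 0 the neighborhood is 101; the next row has 0 there.

0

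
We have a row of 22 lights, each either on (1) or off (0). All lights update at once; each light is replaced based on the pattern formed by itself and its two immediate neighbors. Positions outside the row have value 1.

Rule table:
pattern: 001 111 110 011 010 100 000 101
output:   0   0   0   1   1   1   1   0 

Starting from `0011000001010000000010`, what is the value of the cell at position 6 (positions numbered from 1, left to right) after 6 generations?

generation 1: 1010111101011111111010
generation 2: 0010100001010000000010
generation 3: 1010111101011111111010  (repeats generation 1; period 2)
generation 6: 0010100001010000000010
position 6 holds 0

0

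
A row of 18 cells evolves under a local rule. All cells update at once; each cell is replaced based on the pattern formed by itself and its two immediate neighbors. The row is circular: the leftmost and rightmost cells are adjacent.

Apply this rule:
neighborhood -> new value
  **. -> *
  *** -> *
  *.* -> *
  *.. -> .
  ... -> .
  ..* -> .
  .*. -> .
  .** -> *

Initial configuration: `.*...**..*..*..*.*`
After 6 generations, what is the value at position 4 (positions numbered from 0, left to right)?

*....**.........*.
.....**..........*
.....**...........
.....**...........  (fixed point — unchanged through generation 6)
position 4 holds .

.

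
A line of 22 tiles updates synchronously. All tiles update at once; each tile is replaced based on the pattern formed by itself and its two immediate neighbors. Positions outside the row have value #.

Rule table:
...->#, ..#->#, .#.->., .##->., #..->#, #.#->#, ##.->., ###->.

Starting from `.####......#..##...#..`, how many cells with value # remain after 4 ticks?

8

tick 1: #....######.##..###.##
tick 2: .####......#..##...#..  (repeats tick 0; period 2)
tick 4: .####......#..##...#..
count of #: 8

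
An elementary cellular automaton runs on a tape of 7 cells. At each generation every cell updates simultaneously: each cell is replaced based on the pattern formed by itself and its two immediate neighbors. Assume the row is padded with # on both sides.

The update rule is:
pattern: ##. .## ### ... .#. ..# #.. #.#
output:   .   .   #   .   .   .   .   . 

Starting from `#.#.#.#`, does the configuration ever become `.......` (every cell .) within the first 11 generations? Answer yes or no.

yes

.......
all cells are . at generation 1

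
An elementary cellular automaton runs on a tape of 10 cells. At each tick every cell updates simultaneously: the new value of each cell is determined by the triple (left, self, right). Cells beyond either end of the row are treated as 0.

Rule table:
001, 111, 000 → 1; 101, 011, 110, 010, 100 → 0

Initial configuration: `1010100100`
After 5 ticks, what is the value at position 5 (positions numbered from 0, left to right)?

tick 1: 0000001001
tick 2: 1111110010
tick 3: 0111100100
tick 4: 1011001001
tick 5: 0000010010
position 5 holds 1

1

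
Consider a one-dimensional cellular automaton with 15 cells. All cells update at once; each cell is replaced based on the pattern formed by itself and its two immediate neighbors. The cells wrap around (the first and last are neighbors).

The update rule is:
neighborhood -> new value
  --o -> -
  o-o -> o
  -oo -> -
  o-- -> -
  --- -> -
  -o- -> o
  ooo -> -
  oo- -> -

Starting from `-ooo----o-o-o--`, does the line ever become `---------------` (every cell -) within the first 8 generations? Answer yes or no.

--------ooooo--
---------------
all cells are - at generation 2

yes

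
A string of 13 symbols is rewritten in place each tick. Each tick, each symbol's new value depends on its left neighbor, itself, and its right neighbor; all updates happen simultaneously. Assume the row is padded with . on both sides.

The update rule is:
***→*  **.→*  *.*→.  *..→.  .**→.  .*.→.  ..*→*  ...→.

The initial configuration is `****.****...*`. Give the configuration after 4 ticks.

..*....*.....

.***..***..*.
*.**.*.**.*..
...*....*....
..*....*.....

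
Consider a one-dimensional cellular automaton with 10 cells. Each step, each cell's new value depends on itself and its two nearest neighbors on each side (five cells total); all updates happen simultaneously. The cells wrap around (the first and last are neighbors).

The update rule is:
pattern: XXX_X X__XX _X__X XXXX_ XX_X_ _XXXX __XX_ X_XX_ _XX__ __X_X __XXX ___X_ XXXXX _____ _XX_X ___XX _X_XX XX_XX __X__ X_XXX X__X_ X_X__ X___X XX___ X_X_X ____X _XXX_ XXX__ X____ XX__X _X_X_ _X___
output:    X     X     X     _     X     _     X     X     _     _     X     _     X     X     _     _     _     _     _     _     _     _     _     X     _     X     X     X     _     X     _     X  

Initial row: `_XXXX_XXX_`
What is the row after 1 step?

XX__X__XXX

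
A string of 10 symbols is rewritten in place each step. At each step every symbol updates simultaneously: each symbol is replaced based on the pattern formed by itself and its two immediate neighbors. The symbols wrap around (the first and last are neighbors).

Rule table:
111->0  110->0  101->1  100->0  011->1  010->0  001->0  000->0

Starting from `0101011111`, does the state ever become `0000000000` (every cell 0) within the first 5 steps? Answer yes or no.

1010110000
0101100000
0011000000
0010000000
0000000000
all cells are 0 at step 5

yes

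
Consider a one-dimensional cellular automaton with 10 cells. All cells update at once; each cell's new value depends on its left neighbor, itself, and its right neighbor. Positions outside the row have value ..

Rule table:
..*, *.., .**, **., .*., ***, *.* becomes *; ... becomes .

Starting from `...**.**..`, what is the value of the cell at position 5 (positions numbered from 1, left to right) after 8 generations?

..*******.
.*********
**********
**********  (fixed point — unchanged through generation 8)
position 5 holds *

*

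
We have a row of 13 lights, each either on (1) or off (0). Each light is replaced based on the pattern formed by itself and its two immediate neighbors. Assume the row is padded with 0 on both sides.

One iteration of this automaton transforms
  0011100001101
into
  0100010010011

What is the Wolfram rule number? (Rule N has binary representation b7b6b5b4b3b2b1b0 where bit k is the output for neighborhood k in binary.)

54

position 3: 111 → 0  (bit 7 = 0)
position 4: 110 → 0  (bit 6 = 0)
position 11: 101 → 1  (bit 5 = 1)
position 5: 100 → 1  (bit 4 = 1)
position 2: 011 → 0  (bit 3 = 0)
position 12: 010 → 1  (bit 2 = 1)
position 1: 001 → 1  (bit 1 = 1)
position 0: 000 → 0  (bit 0 = 0)
bits b7..b0 = 00110110 = 54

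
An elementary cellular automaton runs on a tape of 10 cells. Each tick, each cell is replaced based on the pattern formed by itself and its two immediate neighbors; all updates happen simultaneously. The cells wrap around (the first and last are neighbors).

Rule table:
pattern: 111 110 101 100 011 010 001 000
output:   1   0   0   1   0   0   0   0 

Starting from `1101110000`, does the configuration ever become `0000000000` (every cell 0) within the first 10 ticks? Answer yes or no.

tick 1: 0000101000
tick 2: 0000000100
tick 3: 0000000010
tick 4: 0000000001
tick 5: 1000000000
tick 6: 0100000000
tick 7: 0010000000
tick 8: 0001000000
tick 9: 0000100000
tick 10: 0000010000
tick 10 is 0000010000, still not uniform 0

no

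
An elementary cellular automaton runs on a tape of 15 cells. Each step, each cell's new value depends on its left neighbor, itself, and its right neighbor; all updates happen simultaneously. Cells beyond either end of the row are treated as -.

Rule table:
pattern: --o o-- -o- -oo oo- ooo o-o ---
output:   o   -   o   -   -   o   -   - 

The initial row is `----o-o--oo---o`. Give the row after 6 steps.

---oo-o-o----oo
--o---o-o---o--
-oo--oo-o--oo--
o---o---o-o----
o--oo--oo-o----
o-o---o---o----

o-o---o---o----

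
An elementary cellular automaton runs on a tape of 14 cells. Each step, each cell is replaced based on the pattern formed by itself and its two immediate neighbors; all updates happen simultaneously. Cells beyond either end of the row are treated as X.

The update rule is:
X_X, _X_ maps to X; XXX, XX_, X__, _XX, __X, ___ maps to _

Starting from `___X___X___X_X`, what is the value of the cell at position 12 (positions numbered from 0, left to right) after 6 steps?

_

___X___X___XX_
___X___X_____X
___X___X______
___X___X______  (fixed point — unchanged through step 6)
position 12 holds _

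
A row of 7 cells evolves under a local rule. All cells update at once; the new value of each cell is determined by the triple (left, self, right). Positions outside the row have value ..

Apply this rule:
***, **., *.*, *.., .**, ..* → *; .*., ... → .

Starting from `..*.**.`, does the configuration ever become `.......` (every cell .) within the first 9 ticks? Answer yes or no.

.*.****
*.*****
.******
*******
*******  (fixed point — unchanged through tick 9)
tick 9 is *******, still not uniform .

no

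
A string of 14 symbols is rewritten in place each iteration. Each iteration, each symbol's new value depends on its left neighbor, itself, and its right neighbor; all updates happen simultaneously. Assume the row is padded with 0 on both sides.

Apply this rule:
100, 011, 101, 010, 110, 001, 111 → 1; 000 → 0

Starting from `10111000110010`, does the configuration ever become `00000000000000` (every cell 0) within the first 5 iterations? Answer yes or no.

iteration 1: 11111101111111
iteration 2: 11111111111111
iteration 3: 11111111111111  (fixed point — unchanged through iteration 5)
iteration 5 is 11111111111111, still not uniform 0

no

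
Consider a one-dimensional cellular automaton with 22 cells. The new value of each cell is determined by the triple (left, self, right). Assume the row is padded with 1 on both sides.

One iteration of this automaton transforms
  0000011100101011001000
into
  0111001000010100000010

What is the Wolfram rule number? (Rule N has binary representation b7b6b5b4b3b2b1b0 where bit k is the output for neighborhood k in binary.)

161

position 6: 111 → 1  (bit 7 = 1)
position 7: 110 → 0  (bit 6 = 0)
position 11: 101 → 1  (bit 5 = 1)
position 0: 100 → 0  (bit 4 = 0)
position 5: 011 → 0  (bit 3 = 0)
position 10: 010 → 0  (bit 2 = 0)
position 4: 001 → 0  (bit 1 = 0)
position 1: 000 → 1  (bit 0 = 1)
bits b7..b0 = 10100001 = 161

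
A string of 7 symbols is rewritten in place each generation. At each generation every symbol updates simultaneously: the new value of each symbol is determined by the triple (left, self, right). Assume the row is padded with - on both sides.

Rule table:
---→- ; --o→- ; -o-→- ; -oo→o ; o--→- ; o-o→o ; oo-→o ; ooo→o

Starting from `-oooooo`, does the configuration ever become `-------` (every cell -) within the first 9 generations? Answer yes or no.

no

-oooooo  (fixed point — unchanged through generation 9)
generation 9 is -oooooo, still not uniform -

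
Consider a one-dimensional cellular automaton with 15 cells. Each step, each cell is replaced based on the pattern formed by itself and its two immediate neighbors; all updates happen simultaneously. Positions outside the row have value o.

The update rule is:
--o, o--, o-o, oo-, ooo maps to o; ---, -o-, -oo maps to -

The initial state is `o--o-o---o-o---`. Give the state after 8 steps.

oooooooooo-o-o-

ooo-o-o-o-o-o-o
oooo-o-o-o-o-o-
ooooo-o-o-o-o-o
oooooo-o-o-o-o-
ooooooo-o-o-o-o
oooooooo-o-o-o-
ooooooooo-o-o-o
oooooooooo-o-o-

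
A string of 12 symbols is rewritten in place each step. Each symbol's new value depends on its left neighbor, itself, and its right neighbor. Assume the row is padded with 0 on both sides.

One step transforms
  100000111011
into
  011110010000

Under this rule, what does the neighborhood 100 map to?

At position 1 the neighborhood is 100; the next row has 1 there.

1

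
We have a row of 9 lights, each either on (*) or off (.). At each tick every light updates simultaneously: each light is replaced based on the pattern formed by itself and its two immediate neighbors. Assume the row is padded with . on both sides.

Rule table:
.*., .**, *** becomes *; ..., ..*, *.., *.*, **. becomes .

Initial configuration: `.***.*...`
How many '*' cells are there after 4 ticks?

.**..*...
.*...*...
.*...*...  (fixed point — unchanged through tick 4)
count of *: 2

2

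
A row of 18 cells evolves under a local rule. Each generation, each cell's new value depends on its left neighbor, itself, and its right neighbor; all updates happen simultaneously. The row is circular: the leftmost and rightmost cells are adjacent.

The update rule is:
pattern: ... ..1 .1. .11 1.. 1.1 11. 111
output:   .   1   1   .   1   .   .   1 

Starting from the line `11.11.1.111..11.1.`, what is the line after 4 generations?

11.11..1..1...111.

generation 1: ......1..1.11...1.
generation 2: .....11111...1.111
generation 3: 1...1.111.1.11..1.
generation 4: 11.11..1..1...111.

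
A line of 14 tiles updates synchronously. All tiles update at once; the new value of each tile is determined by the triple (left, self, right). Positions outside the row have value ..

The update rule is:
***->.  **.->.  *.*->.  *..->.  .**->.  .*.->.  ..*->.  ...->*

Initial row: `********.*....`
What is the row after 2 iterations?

...........***
**********....

**********....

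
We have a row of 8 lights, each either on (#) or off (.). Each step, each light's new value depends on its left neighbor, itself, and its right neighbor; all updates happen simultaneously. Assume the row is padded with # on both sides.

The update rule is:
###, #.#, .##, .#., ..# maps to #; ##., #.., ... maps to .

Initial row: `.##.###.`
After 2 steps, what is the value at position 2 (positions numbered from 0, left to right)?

#

##.###.#
#.###.##
position 2 holds #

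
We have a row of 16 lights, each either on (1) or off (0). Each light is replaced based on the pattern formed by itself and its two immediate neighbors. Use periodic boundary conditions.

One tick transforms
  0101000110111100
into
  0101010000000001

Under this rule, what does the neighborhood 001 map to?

At position 0 the neighborhood is 001; the next row has 0 there.

0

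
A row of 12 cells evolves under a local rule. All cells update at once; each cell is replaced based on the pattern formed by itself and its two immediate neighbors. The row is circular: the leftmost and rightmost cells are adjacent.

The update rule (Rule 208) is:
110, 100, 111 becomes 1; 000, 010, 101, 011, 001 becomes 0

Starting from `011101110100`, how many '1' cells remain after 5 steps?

step 1: 001100110010
step 2: 000110011001
step 3: 100011001100
step 4: 010001100110
step 5: 001000110011
count of 1: 5

5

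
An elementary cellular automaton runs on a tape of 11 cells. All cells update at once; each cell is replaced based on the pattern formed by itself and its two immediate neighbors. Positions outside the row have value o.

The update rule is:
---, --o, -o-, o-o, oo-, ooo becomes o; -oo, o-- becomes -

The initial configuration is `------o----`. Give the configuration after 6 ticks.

tick 1: -oooooo-ooo
tick 2: o-oooooo-oo
tick 3: oo-oooooo-o
tick 4: ooo-oooooo-
tick 5: oooo-oooooo
tick 6: ooooo-ooooo

ooooo-ooooo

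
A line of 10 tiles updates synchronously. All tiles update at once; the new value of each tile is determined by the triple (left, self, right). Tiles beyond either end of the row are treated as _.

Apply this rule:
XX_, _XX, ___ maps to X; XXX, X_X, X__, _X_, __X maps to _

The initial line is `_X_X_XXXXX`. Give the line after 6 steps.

_____X___X
XXXX___X__
X__X_X___X
_______X__
XXXXXX___X
X____X_X__

X____X_X__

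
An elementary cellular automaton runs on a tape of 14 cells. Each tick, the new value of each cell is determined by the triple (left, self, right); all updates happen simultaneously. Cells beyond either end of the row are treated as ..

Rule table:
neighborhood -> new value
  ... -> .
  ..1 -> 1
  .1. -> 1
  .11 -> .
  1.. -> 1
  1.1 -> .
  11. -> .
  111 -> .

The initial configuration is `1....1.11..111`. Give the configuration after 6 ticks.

tick 1: 11..11...11...
tick 2: ..11..1.1..1..
tick 3: .1..111.11111.
tick 4: 1111.........1
tick 5: ....1.......11
tick 6: ...111.....1..

...111.....1..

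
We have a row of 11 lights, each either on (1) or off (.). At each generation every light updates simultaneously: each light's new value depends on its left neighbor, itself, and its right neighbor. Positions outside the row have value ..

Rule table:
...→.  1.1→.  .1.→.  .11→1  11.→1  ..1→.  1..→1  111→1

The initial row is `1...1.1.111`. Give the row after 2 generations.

.1......111
..1.....111

..1.....111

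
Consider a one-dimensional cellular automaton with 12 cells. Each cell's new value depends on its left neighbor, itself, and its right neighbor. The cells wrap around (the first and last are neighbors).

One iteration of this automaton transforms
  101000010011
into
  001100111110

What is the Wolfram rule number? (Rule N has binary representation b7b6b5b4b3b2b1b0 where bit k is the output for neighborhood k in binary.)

position 11: 111 → 0  (bit 7 = 0)
position 0: 110 → 0  (bit 6 = 0)
position 1: 101 → 0  (bit 5 = 0)
position 3: 100 → 1  (bit 4 = 1)
position 10: 011 → 1  (bit 3 = 1)
position 2: 010 → 1  (bit 2 = 1)
position 6: 001 → 1  (bit 1 = 1)
position 4: 000 → 0  (bit 0 = 0)
bits b7..b0 = 00011110 = 30

30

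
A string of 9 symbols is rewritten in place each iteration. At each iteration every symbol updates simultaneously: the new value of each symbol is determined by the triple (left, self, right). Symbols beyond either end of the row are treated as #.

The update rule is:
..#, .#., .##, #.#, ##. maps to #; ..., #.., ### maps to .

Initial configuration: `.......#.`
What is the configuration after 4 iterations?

...##.###

......###
.....##..
....###.#
...##.###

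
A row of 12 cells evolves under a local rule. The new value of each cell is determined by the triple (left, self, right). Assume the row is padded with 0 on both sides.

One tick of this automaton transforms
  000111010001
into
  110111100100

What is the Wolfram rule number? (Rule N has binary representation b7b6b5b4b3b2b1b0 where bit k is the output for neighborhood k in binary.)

position 4: 111 → 1  (bit 7 = 1)
position 5: 110 → 1  (bit 6 = 1)
position 6: 101 → 1  (bit 5 = 1)
position 8: 100 → 0  (bit 4 = 0)
position 3: 011 → 1  (bit 3 = 1)
position 7: 010 → 0  (bit 2 = 0)
position 2: 001 → 0  (bit 1 = 0)
position 0: 000 → 1  (bit 0 = 1)
bits b7..b0 = 11101001 = 233

233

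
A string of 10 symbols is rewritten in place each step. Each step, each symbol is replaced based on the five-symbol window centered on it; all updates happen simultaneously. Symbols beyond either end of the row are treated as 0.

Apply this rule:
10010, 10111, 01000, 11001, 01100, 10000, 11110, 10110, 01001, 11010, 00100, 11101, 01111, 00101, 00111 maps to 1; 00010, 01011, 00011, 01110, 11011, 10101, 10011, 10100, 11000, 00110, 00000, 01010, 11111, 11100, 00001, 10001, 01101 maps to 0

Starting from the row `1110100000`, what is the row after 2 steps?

1010011010

1011011000
1010011010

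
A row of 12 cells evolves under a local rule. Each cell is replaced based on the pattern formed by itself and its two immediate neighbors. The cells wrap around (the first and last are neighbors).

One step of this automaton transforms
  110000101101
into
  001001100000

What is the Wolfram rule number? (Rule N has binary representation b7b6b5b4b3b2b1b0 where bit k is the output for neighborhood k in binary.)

22

position 0: 111 → 0  (bit 7 = 0)
position 1: 110 → 0  (bit 6 = 0)
position 7: 101 → 0  (bit 5 = 0)
position 2: 100 → 1  (bit 4 = 1)
position 8: 011 → 0  (bit 3 = 0)
position 6: 010 → 1  (bit 2 = 1)
position 5: 001 → 1  (bit 1 = 1)
position 3: 000 → 0  (bit 0 = 0)
bits b7..b0 = 00010110 = 22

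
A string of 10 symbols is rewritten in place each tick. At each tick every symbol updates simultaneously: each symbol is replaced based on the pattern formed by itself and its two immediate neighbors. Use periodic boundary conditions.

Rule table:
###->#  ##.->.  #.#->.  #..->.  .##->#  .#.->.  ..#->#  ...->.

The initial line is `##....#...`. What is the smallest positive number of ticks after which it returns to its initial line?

#....#...#
....#...##
...#...##.
..#...##..
.#...##...
#...##....
...##....#
..##....#.
.##....#..
##....#...

10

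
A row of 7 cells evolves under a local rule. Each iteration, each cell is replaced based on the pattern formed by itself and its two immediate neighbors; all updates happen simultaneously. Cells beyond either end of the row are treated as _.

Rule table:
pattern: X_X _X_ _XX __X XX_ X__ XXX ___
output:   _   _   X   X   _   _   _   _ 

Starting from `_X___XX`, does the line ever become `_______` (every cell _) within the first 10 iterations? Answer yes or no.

iteration 1: X___XX_
iteration 2: ___XX__
iteration 3: __XX___
iteration 4: _XX____
iteration 5: XX_____
iteration 6: X______
iteration 7: _______
all cells are _ at iteration 7

yes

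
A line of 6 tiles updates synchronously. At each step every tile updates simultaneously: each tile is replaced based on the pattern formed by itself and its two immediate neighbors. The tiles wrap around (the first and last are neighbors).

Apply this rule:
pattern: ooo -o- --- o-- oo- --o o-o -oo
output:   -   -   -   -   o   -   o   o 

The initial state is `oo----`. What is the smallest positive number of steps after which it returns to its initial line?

oo----

1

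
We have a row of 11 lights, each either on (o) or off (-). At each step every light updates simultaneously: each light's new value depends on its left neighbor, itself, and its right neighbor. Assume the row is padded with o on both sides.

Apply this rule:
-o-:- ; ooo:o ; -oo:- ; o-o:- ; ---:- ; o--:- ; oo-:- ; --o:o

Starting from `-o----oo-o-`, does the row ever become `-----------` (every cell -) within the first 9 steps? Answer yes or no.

-----o-----
----o-----o
---o-----o-
--o-----o--
-o-----o--o
------o--o-
-----o--o--
----o--o--o
---o--o--o-
step 9 is ---o--o--o-, still not uniform -

no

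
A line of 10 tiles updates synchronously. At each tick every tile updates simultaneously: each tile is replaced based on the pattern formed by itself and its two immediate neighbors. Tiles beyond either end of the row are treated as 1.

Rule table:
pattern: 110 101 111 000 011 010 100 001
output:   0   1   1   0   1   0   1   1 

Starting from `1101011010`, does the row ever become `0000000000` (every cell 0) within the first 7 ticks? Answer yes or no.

tick 1: 1010110101
tick 2: 0101101011
tick 3: 1011010111
tick 4: 0110101111
tick 5: 1101011111
tick 6: 1010111111
tick 7: 0101111111
tick 7 is 0101111111, still not uniform 0

no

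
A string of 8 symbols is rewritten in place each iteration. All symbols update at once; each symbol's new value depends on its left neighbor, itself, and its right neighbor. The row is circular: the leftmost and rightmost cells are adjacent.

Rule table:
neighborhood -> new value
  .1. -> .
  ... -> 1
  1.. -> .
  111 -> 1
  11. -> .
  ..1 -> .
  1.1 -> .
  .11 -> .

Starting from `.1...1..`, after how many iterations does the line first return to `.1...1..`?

2

iteration 1: ...1...1
iteration 2: .1...1..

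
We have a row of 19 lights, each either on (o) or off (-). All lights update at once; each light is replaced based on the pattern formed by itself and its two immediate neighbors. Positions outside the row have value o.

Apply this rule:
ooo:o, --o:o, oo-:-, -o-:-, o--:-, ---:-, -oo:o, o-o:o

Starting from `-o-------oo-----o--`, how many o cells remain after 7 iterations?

o-------oo-----o--o
-------oo-----o--oo
------oo-----o--ooo
-----oo-----o--oooo
----oo-----o--ooooo
---oo-----o--oooooo
--oo-----o--ooooooo
count of o: 10

10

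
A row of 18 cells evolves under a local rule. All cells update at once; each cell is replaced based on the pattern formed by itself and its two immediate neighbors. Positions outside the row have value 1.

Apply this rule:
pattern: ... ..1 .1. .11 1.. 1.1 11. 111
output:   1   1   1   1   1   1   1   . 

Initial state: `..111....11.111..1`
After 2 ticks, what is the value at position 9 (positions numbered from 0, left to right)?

.

111.111111111.1111
..111.......111...
position 9 holds .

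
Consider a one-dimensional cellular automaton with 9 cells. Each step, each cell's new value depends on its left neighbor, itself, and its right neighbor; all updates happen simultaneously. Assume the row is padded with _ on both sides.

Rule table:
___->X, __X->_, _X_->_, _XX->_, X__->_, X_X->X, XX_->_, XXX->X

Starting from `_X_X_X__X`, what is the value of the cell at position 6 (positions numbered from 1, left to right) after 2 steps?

_

__X_X____
X__X__XXX
position 6 holds _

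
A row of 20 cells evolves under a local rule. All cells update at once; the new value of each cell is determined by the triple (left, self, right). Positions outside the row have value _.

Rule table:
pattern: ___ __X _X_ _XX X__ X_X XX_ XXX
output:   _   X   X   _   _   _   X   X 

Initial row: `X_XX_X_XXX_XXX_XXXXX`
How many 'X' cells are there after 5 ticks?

10

X__X_X__XX__XX__XXXX
X_XX_X_X_X_X_X_X_XXX
X__X_X_X_X_X_X_X__XX
X_XX_X_X_X_X_X_X_X_X
X__X_X_X_X_X_X_X_X_X
count of X: 10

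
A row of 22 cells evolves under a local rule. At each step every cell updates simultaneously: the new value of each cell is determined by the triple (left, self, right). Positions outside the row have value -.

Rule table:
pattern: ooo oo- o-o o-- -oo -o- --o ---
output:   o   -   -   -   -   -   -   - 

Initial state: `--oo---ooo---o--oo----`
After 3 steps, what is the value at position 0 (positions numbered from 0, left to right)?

step 1: --------o-------------
step 2: ----------------------
step 3: ----------------------
position 0 holds -

-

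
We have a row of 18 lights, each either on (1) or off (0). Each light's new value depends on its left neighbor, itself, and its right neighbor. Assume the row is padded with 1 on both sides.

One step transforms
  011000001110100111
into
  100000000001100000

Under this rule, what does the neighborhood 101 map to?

At position 0 the neighborhood is 101; the next row has 1 there.

1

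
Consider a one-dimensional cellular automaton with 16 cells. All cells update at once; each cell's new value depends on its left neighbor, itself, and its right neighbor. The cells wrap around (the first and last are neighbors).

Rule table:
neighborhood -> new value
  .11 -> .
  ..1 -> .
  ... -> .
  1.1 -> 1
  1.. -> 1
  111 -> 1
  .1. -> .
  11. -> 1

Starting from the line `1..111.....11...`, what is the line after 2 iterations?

..1..111.....11.

iteration 1: .1..111.....11..
iteration 2: ..1..111.....11.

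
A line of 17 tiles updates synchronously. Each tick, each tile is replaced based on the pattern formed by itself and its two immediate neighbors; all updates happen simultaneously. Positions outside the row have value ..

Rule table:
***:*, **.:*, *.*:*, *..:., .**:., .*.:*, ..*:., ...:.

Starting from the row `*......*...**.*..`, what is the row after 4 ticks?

*......*......*..

*......*....***..
*......*.....**..
*......*......*..
*......*......*..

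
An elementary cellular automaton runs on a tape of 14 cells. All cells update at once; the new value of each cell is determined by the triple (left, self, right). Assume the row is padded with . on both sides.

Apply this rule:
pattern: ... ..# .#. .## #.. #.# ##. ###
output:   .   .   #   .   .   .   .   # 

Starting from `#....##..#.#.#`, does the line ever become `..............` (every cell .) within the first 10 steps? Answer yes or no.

#........#.#.#
#........#.#.#  (fixed point — unchanged through step 10)
step 10 is #........#.#.#, still not uniform .

no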